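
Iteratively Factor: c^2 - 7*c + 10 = (c - 2)*(c - 5)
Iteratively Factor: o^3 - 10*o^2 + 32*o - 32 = (o - 4)*(o^2 - 6*o + 8) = (o - 4)^2*(o - 2)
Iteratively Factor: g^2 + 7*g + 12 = (g + 3)*(g + 4)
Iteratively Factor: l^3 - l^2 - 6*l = (l)*(l^2 - l - 6) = l*(l - 3)*(l + 2)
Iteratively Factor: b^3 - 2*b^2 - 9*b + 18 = (b - 2)*(b^2 - 9) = (b - 3)*(b - 2)*(b + 3)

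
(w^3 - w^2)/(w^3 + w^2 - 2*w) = w/(w + 2)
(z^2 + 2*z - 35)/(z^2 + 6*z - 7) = (z - 5)/(z - 1)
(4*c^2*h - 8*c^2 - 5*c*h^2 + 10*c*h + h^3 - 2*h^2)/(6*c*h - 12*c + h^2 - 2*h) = (4*c^2 - 5*c*h + h^2)/(6*c + h)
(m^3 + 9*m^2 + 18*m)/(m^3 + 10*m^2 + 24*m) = (m + 3)/(m + 4)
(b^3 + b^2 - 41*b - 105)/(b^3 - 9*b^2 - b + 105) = (b + 5)/(b - 5)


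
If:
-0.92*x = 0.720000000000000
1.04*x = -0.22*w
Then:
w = 3.70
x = -0.78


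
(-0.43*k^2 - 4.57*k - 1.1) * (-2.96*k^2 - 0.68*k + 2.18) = 1.2728*k^4 + 13.8196*k^3 + 5.4262*k^2 - 9.2146*k - 2.398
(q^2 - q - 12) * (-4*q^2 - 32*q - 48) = -4*q^4 - 28*q^3 + 32*q^2 + 432*q + 576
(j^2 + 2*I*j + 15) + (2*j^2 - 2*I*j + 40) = 3*j^2 + 55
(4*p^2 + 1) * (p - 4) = 4*p^3 - 16*p^2 + p - 4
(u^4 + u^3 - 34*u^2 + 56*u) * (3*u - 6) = 3*u^5 - 3*u^4 - 108*u^3 + 372*u^2 - 336*u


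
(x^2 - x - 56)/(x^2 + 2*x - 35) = (x - 8)/(x - 5)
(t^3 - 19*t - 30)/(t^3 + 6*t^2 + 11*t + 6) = (t - 5)/(t + 1)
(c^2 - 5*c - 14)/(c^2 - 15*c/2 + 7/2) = 2*(c + 2)/(2*c - 1)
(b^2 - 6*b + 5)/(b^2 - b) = (b - 5)/b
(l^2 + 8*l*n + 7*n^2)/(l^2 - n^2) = (l + 7*n)/(l - n)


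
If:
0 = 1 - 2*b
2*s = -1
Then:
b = 1/2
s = -1/2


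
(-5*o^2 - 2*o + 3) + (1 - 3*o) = -5*o^2 - 5*o + 4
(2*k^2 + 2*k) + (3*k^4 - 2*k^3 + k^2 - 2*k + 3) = 3*k^4 - 2*k^3 + 3*k^2 + 3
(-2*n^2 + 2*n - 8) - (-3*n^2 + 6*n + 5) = n^2 - 4*n - 13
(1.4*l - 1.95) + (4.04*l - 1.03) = 5.44*l - 2.98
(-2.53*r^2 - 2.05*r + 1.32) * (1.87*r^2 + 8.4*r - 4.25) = -4.7311*r^4 - 25.0855*r^3 - 3.9991*r^2 + 19.8005*r - 5.61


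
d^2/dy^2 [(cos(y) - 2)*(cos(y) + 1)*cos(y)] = 5*cos(y)/4 + 2*cos(2*y) - 9*cos(3*y)/4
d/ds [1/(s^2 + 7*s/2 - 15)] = 2*(-4*s - 7)/(2*s^2 + 7*s - 30)^2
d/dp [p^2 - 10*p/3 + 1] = 2*p - 10/3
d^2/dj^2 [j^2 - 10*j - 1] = 2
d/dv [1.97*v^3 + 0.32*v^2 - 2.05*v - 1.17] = 5.91*v^2 + 0.64*v - 2.05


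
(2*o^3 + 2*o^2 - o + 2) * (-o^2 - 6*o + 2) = -2*o^5 - 14*o^4 - 7*o^3 + 8*o^2 - 14*o + 4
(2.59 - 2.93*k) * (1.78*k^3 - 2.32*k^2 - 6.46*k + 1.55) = -5.2154*k^4 + 11.4078*k^3 + 12.919*k^2 - 21.2729*k + 4.0145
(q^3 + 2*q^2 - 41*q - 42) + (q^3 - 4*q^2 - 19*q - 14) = 2*q^3 - 2*q^2 - 60*q - 56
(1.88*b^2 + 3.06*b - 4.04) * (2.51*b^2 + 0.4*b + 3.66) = 4.7188*b^4 + 8.4326*b^3 - 2.0356*b^2 + 9.5836*b - 14.7864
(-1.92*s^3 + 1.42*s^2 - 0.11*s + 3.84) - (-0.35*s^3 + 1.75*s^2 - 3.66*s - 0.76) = -1.57*s^3 - 0.33*s^2 + 3.55*s + 4.6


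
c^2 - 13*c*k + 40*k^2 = (c - 8*k)*(c - 5*k)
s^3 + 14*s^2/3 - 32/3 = (s - 4/3)*(s + 2)*(s + 4)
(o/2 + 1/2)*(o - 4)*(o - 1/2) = o^3/2 - 7*o^2/4 - 5*o/4 + 1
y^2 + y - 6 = (y - 2)*(y + 3)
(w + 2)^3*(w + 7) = w^4 + 13*w^3 + 54*w^2 + 92*w + 56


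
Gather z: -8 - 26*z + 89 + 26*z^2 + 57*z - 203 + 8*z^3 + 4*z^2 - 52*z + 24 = 8*z^3 + 30*z^2 - 21*z - 98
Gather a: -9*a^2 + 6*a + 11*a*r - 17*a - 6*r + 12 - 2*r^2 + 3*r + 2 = -9*a^2 + a*(11*r - 11) - 2*r^2 - 3*r + 14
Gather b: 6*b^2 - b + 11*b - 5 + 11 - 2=6*b^2 + 10*b + 4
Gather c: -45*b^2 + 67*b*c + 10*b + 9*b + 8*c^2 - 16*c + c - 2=-45*b^2 + 19*b + 8*c^2 + c*(67*b - 15) - 2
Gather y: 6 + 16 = 22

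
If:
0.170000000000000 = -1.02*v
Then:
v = -0.17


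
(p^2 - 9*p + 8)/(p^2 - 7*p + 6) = (p - 8)/(p - 6)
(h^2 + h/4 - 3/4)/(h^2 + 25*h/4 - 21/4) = (h + 1)/(h + 7)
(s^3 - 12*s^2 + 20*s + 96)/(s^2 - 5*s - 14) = (s^2 - 14*s + 48)/(s - 7)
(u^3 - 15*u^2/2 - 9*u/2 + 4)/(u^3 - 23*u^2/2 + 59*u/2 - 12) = (u + 1)/(u - 3)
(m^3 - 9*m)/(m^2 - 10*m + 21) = m*(m + 3)/(m - 7)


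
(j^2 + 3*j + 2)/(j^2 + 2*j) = (j + 1)/j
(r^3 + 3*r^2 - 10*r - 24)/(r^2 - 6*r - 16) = (r^2 + r - 12)/(r - 8)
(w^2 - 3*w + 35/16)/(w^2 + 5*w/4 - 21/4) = (w - 5/4)/(w + 3)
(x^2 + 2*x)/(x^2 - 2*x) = (x + 2)/(x - 2)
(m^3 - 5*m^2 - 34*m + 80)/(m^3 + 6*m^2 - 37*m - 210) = (m^2 - 10*m + 16)/(m^2 + m - 42)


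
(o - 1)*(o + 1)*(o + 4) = o^3 + 4*o^2 - o - 4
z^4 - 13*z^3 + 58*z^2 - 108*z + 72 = (z - 6)*(z - 3)*(z - 2)^2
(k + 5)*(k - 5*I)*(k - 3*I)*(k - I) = k^4 + 5*k^3 - 9*I*k^3 - 23*k^2 - 45*I*k^2 - 115*k + 15*I*k + 75*I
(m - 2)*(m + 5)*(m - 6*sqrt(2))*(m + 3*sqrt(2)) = m^4 - 3*sqrt(2)*m^3 + 3*m^3 - 46*m^2 - 9*sqrt(2)*m^2 - 108*m + 30*sqrt(2)*m + 360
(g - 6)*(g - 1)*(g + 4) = g^3 - 3*g^2 - 22*g + 24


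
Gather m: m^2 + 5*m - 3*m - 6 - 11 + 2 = m^2 + 2*m - 15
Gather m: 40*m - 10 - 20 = 40*m - 30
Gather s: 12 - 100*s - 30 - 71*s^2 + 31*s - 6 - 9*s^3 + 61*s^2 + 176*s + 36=-9*s^3 - 10*s^2 + 107*s + 12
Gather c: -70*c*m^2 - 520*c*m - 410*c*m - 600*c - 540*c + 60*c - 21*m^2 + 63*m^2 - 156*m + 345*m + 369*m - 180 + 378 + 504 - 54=c*(-70*m^2 - 930*m - 1080) + 42*m^2 + 558*m + 648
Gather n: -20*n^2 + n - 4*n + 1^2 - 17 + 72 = -20*n^2 - 3*n + 56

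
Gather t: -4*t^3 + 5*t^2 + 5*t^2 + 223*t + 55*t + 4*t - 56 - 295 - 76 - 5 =-4*t^3 + 10*t^2 + 282*t - 432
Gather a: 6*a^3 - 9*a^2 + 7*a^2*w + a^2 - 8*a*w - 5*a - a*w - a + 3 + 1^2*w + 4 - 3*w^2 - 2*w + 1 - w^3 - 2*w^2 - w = 6*a^3 + a^2*(7*w - 8) + a*(-9*w - 6) - w^3 - 5*w^2 - 2*w + 8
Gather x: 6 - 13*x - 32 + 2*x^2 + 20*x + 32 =2*x^2 + 7*x + 6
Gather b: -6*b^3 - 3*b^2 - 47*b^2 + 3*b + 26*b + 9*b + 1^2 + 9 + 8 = -6*b^3 - 50*b^2 + 38*b + 18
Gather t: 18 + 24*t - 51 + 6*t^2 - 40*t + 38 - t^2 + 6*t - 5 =5*t^2 - 10*t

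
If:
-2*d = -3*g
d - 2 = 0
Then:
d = 2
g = 4/3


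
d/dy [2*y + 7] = 2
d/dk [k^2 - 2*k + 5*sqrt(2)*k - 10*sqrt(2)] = 2*k - 2 + 5*sqrt(2)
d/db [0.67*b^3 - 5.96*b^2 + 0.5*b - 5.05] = 2.01*b^2 - 11.92*b + 0.5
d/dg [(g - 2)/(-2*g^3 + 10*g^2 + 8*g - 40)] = (g - 3/2)/(g^4 - 6*g^3 - 11*g^2 + 60*g + 100)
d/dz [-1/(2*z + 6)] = 1/(2*(z + 3)^2)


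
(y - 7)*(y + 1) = y^2 - 6*y - 7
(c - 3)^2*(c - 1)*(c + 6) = c^4 - c^3 - 27*c^2 + 81*c - 54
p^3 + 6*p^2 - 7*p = p*(p - 1)*(p + 7)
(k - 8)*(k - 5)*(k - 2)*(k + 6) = k^4 - 9*k^3 - 24*k^2 + 316*k - 480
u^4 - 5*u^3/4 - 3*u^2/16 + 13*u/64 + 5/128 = (u - 5/4)*(u - 1/2)*(u + 1/4)^2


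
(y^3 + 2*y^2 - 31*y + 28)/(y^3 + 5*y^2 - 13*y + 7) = (y - 4)/(y - 1)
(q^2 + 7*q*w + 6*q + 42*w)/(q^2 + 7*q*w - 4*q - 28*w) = (q + 6)/(q - 4)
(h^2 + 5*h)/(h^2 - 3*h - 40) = h/(h - 8)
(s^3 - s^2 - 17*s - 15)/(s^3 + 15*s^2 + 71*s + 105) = (s^2 - 4*s - 5)/(s^2 + 12*s + 35)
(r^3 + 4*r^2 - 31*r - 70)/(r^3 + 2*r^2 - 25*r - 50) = (r + 7)/(r + 5)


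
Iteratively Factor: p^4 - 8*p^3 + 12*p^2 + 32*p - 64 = (p - 4)*(p^3 - 4*p^2 - 4*p + 16) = (p - 4)^2*(p^2 - 4) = (p - 4)^2*(p - 2)*(p + 2)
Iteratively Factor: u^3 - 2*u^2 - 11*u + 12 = (u - 4)*(u^2 + 2*u - 3) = (u - 4)*(u + 3)*(u - 1)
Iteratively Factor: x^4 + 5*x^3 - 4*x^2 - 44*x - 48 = (x - 3)*(x^3 + 8*x^2 + 20*x + 16) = (x - 3)*(x + 2)*(x^2 + 6*x + 8) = (x - 3)*(x + 2)^2*(x + 4)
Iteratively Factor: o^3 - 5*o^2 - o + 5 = (o - 5)*(o^2 - 1) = (o - 5)*(o + 1)*(o - 1)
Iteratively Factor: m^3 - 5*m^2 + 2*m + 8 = (m + 1)*(m^2 - 6*m + 8) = (m - 4)*(m + 1)*(m - 2)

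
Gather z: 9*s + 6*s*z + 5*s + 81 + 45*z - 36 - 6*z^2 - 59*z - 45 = 14*s - 6*z^2 + z*(6*s - 14)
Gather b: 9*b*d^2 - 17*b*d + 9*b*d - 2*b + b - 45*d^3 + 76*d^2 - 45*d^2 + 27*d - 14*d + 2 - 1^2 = b*(9*d^2 - 8*d - 1) - 45*d^3 + 31*d^2 + 13*d + 1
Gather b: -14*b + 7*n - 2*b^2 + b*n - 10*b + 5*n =-2*b^2 + b*(n - 24) + 12*n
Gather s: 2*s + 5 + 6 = 2*s + 11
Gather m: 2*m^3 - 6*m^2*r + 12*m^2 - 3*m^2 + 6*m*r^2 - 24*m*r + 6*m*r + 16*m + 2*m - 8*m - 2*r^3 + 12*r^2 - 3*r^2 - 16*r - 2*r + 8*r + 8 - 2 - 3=2*m^3 + m^2*(9 - 6*r) + m*(6*r^2 - 18*r + 10) - 2*r^3 + 9*r^2 - 10*r + 3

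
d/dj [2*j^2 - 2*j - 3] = 4*j - 2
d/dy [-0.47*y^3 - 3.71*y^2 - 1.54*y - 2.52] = -1.41*y^2 - 7.42*y - 1.54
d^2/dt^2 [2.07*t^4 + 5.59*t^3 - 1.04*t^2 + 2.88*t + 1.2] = 24.84*t^2 + 33.54*t - 2.08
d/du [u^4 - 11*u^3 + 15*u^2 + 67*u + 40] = 4*u^3 - 33*u^2 + 30*u + 67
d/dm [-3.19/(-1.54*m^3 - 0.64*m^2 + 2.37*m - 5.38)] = (-14.7378*m^2 - 4.0832*m + 7.5603)/(1.54*m^3 + 0.64*m^2 - 2.37*m + 5.38)^2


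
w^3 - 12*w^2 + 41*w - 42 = (w - 7)*(w - 3)*(w - 2)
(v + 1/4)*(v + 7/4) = v^2 + 2*v + 7/16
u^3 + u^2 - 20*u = u*(u - 4)*(u + 5)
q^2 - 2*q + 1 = (q - 1)^2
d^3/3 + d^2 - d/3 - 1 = (d/3 + 1)*(d - 1)*(d + 1)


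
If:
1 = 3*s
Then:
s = 1/3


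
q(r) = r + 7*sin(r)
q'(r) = 7*cos(r) + 1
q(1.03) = 7.03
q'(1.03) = 4.60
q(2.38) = 7.21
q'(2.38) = -4.07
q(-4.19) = 1.88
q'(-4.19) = -2.49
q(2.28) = 7.59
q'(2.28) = -3.56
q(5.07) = -1.49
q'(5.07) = 3.45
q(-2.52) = -6.60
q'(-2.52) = -4.69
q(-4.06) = 1.50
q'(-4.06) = -3.25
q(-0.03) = -0.24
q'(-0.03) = 8.00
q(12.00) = 8.24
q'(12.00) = 6.91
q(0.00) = 0.00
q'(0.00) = 8.00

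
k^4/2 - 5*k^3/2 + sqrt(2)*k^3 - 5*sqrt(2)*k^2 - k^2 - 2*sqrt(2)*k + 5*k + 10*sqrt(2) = (k/2 + sqrt(2)/2)*(k - 5)*(k - sqrt(2))*(k + 2*sqrt(2))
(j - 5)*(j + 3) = j^2 - 2*j - 15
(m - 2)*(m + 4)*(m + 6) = m^3 + 8*m^2 + 4*m - 48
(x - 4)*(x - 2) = x^2 - 6*x + 8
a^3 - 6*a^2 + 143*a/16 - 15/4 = (a - 4)*(a - 5/4)*(a - 3/4)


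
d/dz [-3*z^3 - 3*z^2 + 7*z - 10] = -9*z^2 - 6*z + 7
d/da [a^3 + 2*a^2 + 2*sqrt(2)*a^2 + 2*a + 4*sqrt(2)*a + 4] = 3*a^2 + 4*a + 4*sqrt(2)*a + 2 + 4*sqrt(2)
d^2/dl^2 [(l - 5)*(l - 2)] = 2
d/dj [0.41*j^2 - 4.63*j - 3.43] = 0.82*j - 4.63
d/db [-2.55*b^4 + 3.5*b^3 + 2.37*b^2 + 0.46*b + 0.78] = -10.2*b^3 + 10.5*b^2 + 4.74*b + 0.46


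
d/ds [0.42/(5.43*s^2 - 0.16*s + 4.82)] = (0.0672 - 4.5612*s)/(5.43*s^2 - 0.16*s + 4.82)^2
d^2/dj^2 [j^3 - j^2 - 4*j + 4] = 6*j - 2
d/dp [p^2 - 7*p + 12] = 2*p - 7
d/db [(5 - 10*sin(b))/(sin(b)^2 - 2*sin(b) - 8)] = 10*(sin(b)^2 - sin(b) + 9)*cos(b)/((sin(b) - 4)^2*(sin(b) + 2)^2)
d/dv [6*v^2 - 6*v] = 12*v - 6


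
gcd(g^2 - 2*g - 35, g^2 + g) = 1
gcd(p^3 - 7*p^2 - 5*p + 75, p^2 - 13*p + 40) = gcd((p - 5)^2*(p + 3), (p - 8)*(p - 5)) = p - 5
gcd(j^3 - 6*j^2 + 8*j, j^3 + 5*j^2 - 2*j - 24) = j - 2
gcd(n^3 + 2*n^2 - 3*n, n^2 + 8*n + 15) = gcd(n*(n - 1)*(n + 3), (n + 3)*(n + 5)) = n + 3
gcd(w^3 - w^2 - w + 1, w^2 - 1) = w^2 - 1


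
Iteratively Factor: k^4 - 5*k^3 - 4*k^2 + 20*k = (k - 5)*(k^3 - 4*k) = (k - 5)*(k + 2)*(k^2 - 2*k) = k*(k - 5)*(k + 2)*(k - 2)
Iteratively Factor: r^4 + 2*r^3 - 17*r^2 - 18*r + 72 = (r + 3)*(r^3 - r^2 - 14*r + 24) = (r - 2)*(r + 3)*(r^2 + r - 12) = (r - 3)*(r - 2)*(r + 3)*(r + 4)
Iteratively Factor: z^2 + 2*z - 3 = (z + 3)*(z - 1)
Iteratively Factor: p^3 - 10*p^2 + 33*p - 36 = (p - 4)*(p^2 - 6*p + 9) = (p - 4)*(p - 3)*(p - 3)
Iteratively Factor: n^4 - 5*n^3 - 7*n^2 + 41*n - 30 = (n + 3)*(n^3 - 8*n^2 + 17*n - 10) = (n - 1)*(n + 3)*(n^2 - 7*n + 10) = (n - 2)*(n - 1)*(n + 3)*(n - 5)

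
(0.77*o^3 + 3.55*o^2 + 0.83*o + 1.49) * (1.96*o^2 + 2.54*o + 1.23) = 1.5092*o^5 + 8.9138*o^4 + 11.5909*o^3 + 9.3951*o^2 + 4.8055*o + 1.8327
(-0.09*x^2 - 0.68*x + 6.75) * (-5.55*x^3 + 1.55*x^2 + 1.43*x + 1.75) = 0.4995*x^5 + 3.6345*x^4 - 38.6452*x^3 + 9.3326*x^2 + 8.4625*x + 11.8125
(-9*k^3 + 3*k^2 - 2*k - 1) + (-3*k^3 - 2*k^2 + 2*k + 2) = -12*k^3 + k^2 + 1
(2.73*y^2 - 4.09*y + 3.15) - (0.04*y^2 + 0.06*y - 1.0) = 2.69*y^2 - 4.15*y + 4.15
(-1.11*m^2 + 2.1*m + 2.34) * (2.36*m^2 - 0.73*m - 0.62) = -2.6196*m^4 + 5.7663*m^3 + 4.6776*m^2 - 3.0102*m - 1.4508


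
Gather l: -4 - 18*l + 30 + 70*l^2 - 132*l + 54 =70*l^2 - 150*l + 80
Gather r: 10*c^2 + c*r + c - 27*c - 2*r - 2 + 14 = 10*c^2 - 26*c + r*(c - 2) + 12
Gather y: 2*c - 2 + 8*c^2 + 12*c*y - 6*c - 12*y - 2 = 8*c^2 - 4*c + y*(12*c - 12) - 4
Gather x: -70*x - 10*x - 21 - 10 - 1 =-80*x - 32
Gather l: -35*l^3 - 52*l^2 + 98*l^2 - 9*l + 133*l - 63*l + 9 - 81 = -35*l^3 + 46*l^2 + 61*l - 72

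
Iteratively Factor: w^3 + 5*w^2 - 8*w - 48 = (w + 4)*(w^2 + w - 12) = (w - 3)*(w + 4)*(w + 4)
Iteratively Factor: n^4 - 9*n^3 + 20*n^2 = (n - 5)*(n^3 - 4*n^2) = (n - 5)*(n - 4)*(n^2) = n*(n - 5)*(n - 4)*(n)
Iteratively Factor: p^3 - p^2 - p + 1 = (p - 1)*(p^2 - 1) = (p - 1)*(p + 1)*(p - 1)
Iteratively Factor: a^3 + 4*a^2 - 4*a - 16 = (a + 2)*(a^2 + 2*a - 8) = (a - 2)*(a + 2)*(a + 4)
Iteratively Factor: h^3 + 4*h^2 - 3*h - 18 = (h - 2)*(h^2 + 6*h + 9) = (h - 2)*(h + 3)*(h + 3)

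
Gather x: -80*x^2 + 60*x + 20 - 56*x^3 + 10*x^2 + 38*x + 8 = -56*x^3 - 70*x^2 + 98*x + 28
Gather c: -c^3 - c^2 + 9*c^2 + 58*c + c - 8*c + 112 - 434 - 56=-c^3 + 8*c^2 + 51*c - 378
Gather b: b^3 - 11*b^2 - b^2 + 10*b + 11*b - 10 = b^3 - 12*b^2 + 21*b - 10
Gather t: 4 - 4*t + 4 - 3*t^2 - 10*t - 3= -3*t^2 - 14*t + 5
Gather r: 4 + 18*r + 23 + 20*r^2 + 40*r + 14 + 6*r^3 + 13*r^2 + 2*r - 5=6*r^3 + 33*r^2 + 60*r + 36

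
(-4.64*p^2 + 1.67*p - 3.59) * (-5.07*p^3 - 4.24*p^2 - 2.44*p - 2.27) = 23.5248*p^5 + 11.2067*p^4 + 22.4421*p^3 + 21.6796*p^2 + 4.9687*p + 8.1493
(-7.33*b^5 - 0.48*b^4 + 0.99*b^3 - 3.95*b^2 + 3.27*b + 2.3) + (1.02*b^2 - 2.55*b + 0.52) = -7.33*b^5 - 0.48*b^4 + 0.99*b^3 - 2.93*b^2 + 0.72*b + 2.82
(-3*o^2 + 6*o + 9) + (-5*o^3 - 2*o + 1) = -5*o^3 - 3*o^2 + 4*o + 10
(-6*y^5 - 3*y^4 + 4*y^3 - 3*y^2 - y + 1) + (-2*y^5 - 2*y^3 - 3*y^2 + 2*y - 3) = -8*y^5 - 3*y^4 + 2*y^3 - 6*y^2 + y - 2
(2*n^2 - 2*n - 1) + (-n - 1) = 2*n^2 - 3*n - 2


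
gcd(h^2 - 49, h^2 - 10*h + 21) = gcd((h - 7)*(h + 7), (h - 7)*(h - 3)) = h - 7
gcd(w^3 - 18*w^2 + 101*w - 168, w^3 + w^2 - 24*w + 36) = w - 3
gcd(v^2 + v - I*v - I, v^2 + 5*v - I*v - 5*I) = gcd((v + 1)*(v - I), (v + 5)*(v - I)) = v - I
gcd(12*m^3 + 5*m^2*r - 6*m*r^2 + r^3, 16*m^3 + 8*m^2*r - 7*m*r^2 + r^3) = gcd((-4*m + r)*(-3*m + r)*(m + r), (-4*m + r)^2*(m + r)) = -4*m^2 - 3*m*r + r^2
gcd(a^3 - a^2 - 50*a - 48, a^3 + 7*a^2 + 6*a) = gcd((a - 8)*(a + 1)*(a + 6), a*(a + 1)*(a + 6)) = a^2 + 7*a + 6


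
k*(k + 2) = k^2 + 2*k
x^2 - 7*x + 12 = (x - 4)*(x - 3)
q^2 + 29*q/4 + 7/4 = (q + 1/4)*(q + 7)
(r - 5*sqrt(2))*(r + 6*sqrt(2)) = r^2 + sqrt(2)*r - 60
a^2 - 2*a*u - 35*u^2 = (a - 7*u)*(a + 5*u)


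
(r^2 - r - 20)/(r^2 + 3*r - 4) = (r - 5)/(r - 1)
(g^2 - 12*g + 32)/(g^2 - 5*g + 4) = (g - 8)/(g - 1)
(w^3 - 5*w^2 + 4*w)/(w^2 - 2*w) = (w^2 - 5*w + 4)/(w - 2)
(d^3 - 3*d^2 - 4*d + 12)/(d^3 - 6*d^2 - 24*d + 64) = (d^2 - d - 6)/(d^2 - 4*d - 32)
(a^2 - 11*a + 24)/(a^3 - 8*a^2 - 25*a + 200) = (a - 3)/(a^2 - 25)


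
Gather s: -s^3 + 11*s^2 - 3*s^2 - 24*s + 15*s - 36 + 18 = -s^3 + 8*s^2 - 9*s - 18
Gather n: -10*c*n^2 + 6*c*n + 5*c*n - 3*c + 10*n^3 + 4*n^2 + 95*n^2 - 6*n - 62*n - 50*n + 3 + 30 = -3*c + 10*n^3 + n^2*(99 - 10*c) + n*(11*c - 118) + 33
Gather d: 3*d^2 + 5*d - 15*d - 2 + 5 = 3*d^2 - 10*d + 3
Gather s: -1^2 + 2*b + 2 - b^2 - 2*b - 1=-b^2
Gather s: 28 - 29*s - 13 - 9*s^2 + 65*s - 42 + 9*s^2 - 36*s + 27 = 0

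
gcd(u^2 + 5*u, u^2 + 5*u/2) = u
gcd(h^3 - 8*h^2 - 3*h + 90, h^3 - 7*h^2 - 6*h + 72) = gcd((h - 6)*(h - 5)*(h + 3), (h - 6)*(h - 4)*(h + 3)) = h^2 - 3*h - 18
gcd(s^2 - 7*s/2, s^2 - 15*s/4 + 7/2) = 1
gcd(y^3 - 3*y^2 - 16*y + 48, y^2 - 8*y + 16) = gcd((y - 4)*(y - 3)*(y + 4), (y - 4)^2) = y - 4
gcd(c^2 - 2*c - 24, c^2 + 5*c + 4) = c + 4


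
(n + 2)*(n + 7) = n^2 + 9*n + 14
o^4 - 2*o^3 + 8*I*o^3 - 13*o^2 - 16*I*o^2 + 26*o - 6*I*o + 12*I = (o - 2)*(o + I)^2*(o + 6*I)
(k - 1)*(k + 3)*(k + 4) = k^3 + 6*k^2 + 5*k - 12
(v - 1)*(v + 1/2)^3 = v^4 + v^3/2 - 3*v^2/4 - 5*v/8 - 1/8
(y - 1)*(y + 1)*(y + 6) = y^3 + 6*y^2 - y - 6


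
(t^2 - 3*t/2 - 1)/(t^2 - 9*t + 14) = (t + 1/2)/(t - 7)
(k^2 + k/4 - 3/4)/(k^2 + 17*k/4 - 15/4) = (k + 1)/(k + 5)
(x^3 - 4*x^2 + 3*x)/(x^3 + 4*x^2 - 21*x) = (x - 1)/(x + 7)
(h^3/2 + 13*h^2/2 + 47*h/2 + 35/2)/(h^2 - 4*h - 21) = (h^3 + 13*h^2 + 47*h + 35)/(2*(h^2 - 4*h - 21))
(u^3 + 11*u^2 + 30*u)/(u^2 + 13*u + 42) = u*(u + 5)/(u + 7)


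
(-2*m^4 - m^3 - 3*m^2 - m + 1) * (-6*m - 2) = 12*m^5 + 10*m^4 + 20*m^3 + 12*m^2 - 4*m - 2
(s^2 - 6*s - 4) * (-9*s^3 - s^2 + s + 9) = -9*s^5 + 53*s^4 + 43*s^3 + 7*s^2 - 58*s - 36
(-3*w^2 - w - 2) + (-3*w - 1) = -3*w^2 - 4*w - 3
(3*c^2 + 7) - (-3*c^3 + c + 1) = 3*c^3 + 3*c^2 - c + 6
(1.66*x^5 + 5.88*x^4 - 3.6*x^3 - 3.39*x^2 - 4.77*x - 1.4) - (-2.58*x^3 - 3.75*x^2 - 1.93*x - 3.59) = 1.66*x^5 + 5.88*x^4 - 1.02*x^3 + 0.36*x^2 - 2.84*x + 2.19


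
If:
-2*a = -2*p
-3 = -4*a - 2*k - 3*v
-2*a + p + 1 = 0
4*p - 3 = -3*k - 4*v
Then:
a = 1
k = 1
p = 1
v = -1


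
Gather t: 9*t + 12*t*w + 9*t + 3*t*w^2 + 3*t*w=t*(3*w^2 + 15*w + 18)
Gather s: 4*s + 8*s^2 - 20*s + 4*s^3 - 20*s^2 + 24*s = 4*s^3 - 12*s^2 + 8*s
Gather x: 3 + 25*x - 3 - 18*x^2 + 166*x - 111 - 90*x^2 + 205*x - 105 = -108*x^2 + 396*x - 216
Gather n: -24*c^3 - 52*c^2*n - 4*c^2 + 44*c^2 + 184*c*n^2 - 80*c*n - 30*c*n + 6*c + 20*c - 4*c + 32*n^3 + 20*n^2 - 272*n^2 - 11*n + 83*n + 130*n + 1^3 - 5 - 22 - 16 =-24*c^3 + 40*c^2 + 22*c + 32*n^3 + n^2*(184*c - 252) + n*(-52*c^2 - 110*c + 202) - 42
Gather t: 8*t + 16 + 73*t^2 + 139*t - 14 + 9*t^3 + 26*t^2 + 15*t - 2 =9*t^3 + 99*t^2 + 162*t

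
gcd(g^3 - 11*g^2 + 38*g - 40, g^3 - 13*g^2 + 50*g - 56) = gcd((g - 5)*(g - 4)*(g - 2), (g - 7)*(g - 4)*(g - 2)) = g^2 - 6*g + 8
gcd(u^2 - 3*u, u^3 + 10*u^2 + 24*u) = u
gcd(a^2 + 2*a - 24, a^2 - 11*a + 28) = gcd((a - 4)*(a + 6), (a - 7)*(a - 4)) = a - 4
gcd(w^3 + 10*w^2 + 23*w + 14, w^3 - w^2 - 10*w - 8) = w^2 + 3*w + 2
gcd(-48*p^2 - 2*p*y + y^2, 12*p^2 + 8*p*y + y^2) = 6*p + y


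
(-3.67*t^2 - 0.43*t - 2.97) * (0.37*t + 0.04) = -1.3579*t^3 - 0.3059*t^2 - 1.1161*t - 0.1188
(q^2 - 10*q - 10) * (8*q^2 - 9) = 8*q^4 - 80*q^3 - 89*q^2 + 90*q + 90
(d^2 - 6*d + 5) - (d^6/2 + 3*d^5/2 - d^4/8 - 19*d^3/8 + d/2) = -d^6/2 - 3*d^5/2 + d^4/8 + 19*d^3/8 + d^2 - 13*d/2 + 5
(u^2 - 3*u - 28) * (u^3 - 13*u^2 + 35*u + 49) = u^5 - 16*u^4 + 46*u^3 + 308*u^2 - 1127*u - 1372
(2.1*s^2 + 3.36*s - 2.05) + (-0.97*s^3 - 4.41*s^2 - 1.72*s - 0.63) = -0.97*s^3 - 2.31*s^2 + 1.64*s - 2.68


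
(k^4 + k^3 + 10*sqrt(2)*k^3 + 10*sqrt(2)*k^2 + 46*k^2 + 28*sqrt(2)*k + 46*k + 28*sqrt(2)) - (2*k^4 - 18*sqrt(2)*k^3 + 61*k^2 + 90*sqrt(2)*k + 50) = -k^4 + k^3 + 28*sqrt(2)*k^3 - 15*k^2 + 10*sqrt(2)*k^2 - 62*sqrt(2)*k + 46*k - 50 + 28*sqrt(2)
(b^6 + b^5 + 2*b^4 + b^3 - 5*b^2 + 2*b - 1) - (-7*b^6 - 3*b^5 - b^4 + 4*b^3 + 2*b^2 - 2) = 8*b^6 + 4*b^5 + 3*b^4 - 3*b^3 - 7*b^2 + 2*b + 1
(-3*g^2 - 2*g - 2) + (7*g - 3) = -3*g^2 + 5*g - 5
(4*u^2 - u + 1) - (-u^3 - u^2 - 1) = u^3 + 5*u^2 - u + 2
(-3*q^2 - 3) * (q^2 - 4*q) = -3*q^4 + 12*q^3 - 3*q^2 + 12*q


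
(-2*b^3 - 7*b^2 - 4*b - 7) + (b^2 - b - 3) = -2*b^3 - 6*b^2 - 5*b - 10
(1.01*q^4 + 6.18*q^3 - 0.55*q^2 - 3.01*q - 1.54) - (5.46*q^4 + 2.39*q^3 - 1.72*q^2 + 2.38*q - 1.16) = -4.45*q^4 + 3.79*q^3 + 1.17*q^2 - 5.39*q - 0.38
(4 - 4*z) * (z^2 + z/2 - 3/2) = -4*z^3 + 2*z^2 + 8*z - 6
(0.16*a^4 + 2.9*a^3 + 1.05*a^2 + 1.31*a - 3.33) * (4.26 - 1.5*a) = -0.24*a^5 - 3.6684*a^4 + 10.779*a^3 + 2.508*a^2 + 10.5756*a - 14.1858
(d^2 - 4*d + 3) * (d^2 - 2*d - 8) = d^4 - 6*d^3 + 3*d^2 + 26*d - 24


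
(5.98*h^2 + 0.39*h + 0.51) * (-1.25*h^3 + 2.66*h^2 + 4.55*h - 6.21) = -7.475*h^5 + 15.4193*h^4 + 27.6089*h^3 - 34.0047*h^2 - 0.1014*h - 3.1671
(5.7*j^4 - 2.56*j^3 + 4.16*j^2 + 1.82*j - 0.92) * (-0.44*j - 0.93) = -2.508*j^5 - 4.1746*j^4 + 0.5504*j^3 - 4.6696*j^2 - 1.2878*j + 0.8556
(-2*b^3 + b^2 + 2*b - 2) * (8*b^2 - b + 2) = -16*b^5 + 10*b^4 + 11*b^3 - 16*b^2 + 6*b - 4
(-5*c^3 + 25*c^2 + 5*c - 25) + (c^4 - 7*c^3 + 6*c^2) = c^4 - 12*c^3 + 31*c^2 + 5*c - 25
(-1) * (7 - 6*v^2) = 6*v^2 - 7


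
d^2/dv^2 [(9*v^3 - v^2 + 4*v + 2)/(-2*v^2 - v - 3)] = 2*(27*v^3 - 123*v^2 - 183*v + 31)/(8*v^6 + 12*v^5 + 42*v^4 + 37*v^3 + 63*v^2 + 27*v + 27)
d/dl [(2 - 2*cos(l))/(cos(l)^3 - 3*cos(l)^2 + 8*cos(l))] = 4*(-cos(l)^3 + 3*cos(l)^2 - 3*cos(l) + 4)*sin(l)/((sin(l)^2 + 3*cos(l) - 9)^2*cos(l)^2)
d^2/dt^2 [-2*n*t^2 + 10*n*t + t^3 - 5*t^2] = -4*n + 6*t - 10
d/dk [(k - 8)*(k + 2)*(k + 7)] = 3*k^2 + 2*k - 58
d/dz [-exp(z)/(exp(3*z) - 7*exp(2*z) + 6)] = ((3*exp(z) - 14)*exp(2*z) - exp(3*z) + 7*exp(2*z) - 6)*exp(z)/(exp(3*z) - 7*exp(2*z) + 6)^2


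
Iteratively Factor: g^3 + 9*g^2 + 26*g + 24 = (g + 3)*(g^2 + 6*g + 8) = (g + 2)*(g + 3)*(g + 4)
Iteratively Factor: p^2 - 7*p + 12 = (p - 4)*(p - 3)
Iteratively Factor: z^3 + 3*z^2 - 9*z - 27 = (z + 3)*(z^2 - 9) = (z - 3)*(z + 3)*(z + 3)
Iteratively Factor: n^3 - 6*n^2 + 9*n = (n - 3)*(n^2 - 3*n) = n*(n - 3)*(n - 3)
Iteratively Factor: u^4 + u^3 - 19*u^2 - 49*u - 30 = (u + 3)*(u^3 - 2*u^2 - 13*u - 10) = (u + 1)*(u + 3)*(u^2 - 3*u - 10) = (u - 5)*(u + 1)*(u + 3)*(u + 2)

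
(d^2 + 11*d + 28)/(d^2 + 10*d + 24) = (d + 7)/(d + 6)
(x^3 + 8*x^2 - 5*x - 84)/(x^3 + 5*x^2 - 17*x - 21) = (x + 4)/(x + 1)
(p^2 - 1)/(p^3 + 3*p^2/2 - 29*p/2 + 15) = 2*(p^2 - 1)/(2*p^3 + 3*p^2 - 29*p + 30)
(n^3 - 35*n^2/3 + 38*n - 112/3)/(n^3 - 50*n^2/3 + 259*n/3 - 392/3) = (n - 2)/(n - 7)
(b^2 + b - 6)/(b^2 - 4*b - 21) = (b - 2)/(b - 7)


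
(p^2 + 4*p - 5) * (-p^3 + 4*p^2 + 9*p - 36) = -p^5 + 30*p^3 - 20*p^2 - 189*p + 180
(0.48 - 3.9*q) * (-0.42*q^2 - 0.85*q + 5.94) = 1.638*q^3 + 3.1134*q^2 - 23.574*q + 2.8512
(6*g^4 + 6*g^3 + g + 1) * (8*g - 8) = 48*g^5 - 48*g^3 + 8*g^2 - 8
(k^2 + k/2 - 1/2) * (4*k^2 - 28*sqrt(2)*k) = 4*k^4 - 28*sqrt(2)*k^3 + 2*k^3 - 14*sqrt(2)*k^2 - 2*k^2 + 14*sqrt(2)*k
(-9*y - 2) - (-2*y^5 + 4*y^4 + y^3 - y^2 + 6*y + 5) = 2*y^5 - 4*y^4 - y^3 + y^2 - 15*y - 7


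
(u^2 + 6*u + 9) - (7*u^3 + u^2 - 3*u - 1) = -7*u^3 + 9*u + 10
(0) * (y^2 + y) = 0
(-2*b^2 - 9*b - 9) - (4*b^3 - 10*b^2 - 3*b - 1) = -4*b^3 + 8*b^2 - 6*b - 8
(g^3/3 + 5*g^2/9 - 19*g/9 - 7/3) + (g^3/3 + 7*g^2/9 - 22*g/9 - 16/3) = 2*g^3/3 + 4*g^2/3 - 41*g/9 - 23/3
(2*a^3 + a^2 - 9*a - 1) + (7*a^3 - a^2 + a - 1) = 9*a^3 - 8*a - 2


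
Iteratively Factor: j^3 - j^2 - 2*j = (j)*(j^2 - j - 2) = j*(j + 1)*(j - 2)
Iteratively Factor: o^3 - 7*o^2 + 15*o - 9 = (o - 3)*(o^2 - 4*o + 3) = (o - 3)*(o - 1)*(o - 3)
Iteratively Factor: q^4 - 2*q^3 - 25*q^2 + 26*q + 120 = (q + 2)*(q^3 - 4*q^2 - 17*q + 60) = (q + 2)*(q + 4)*(q^2 - 8*q + 15) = (q - 5)*(q + 2)*(q + 4)*(q - 3)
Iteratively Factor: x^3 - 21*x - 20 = (x + 4)*(x^2 - 4*x - 5) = (x - 5)*(x + 4)*(x + 1)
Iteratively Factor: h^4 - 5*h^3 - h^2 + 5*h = (h - 5)*(h^3 - h) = (h - 5)*(h - 1)*(h^2 + h) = (h - 5)*(h - 1)*(h + 1)*(h)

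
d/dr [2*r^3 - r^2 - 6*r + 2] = 6*r^2 - 2*r - 6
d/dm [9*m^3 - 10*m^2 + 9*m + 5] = 27*m^2 - 20*m + 9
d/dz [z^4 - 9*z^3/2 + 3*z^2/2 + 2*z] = 4*z^3 - 27*z^2/2 + 3*z + 2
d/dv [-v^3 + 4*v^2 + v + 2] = -3*v^2 + 8*v + 1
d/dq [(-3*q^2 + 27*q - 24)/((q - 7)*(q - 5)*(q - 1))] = 3*(q^2 - 16*q + 61)/(q^4 - 24*q^3 + 214*q^2 - 840*q + 1225)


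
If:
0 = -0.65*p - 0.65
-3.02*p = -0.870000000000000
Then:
No Solution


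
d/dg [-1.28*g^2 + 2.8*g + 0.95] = 2.8 - 2.56*g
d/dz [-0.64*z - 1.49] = -0.640000000000000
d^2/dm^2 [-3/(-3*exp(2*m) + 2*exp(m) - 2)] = 6*((1 - 6*exp(m))*(3*exp(2*m) - 2*exp(m) + 2) + 4*(3*exp(m) - 1)^2*exp(m))*exp(m)/(3*exp(2*m) - 2*exp(m) + 2)^3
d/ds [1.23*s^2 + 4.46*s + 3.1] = 2.46*s + 4.46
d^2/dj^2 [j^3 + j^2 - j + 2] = 6*j + 2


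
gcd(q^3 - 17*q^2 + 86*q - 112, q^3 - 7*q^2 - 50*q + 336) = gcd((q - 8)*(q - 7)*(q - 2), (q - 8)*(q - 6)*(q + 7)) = q - 8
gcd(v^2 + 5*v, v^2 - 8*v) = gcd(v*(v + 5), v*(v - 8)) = v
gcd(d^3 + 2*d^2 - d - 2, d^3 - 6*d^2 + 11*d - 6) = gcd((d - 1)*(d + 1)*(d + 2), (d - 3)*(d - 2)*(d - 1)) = d - 1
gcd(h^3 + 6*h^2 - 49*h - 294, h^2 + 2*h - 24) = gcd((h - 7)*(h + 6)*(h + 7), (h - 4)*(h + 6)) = h + 6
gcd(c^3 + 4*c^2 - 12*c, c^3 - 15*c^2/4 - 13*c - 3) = 1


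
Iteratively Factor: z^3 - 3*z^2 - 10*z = (z)*(z^2 - 3*z - 10) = z*(z + 2)*(z - 5)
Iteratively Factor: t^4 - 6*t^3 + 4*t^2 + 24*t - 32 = (t - 2)*(t^3 - 4*t^2 - 4*t + 16) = (t - 2)*(t + 2)*(t^2 - 6*t + 8) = (t - 2)^2*(t + 2)*(t - 4)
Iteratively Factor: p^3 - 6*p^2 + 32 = (p - 4)*(p^2 - 2*p - 8) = (p - 4)^2*(p + 2)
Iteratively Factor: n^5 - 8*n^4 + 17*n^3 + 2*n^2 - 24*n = (n - 2)*(n^4 - 6*n^3 + 5*n^2 + 12*n) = (n - 4)*(n - 2)*(n^3 - 2*n^2 - 3*n) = (n - 4)*(n - 2)*(n + 1)*(n^2 - 3*n) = (n - 4)*(n - 3)*(n - 2)*(n + 1)*(n)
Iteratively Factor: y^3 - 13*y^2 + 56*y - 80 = (y - 4)*(y^2 - 9*y + 20) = (y - 5)*(y - 4)*(y - 4)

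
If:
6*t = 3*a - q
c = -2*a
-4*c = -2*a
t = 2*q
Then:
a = 0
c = 0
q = 0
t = 0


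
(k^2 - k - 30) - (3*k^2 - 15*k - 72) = -2*k^2 + 14*k + 42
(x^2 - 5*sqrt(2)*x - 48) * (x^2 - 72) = x^4 - 5*sqrt(2)*x^3 - 120*x^2 + 360*sqrt(2)*x + 3456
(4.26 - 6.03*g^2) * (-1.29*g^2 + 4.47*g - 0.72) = 7.7787*g^4 - 26.9541*g^3 - 1.1538*g^2 + 19.0422*g - 3.0672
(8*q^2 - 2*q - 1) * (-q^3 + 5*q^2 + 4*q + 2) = -8*q^5 + 42*q^4 + 23*q^3 + 3*q^2 - 8*q - 2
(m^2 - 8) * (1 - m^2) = -m^4 + 9*m^2 - 8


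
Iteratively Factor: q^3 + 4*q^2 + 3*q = (q + 3)*(q^2 + q) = q*(q + 3)*(q + 1)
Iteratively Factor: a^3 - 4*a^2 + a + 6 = (a + 1)*(a^2 - 5*a + 6) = (a - 2)*(a + 1)*(a - 3)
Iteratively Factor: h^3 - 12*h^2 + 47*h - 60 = (h - 3)*(h^2 - 9*h + 20) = (h - 4)*(h - 3)*(h - 5)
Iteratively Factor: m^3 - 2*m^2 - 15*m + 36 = (m + 4)*(m^2 - 6*m + 9) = (m - 3)*(m + 4)*(m - 3)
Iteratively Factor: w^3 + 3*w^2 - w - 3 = (w + 3)*(w^2 - 1) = (w + 1)*(w + 3)*(w - 1)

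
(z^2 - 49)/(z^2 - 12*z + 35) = (z + 7)/(z - 5)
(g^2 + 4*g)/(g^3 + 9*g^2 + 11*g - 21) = g*(g + 4)/(g^3 + 9*g^2 + 11*g - 21)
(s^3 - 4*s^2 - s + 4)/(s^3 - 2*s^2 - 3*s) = (s^2 - 5*s + 4)/(s*(s - 3))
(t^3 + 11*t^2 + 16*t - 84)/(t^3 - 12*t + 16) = (t^2 + 13*t + 42)/(t^2 + 2*t - 8)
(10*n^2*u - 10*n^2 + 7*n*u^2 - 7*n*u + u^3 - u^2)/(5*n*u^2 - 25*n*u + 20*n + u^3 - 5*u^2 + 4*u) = (2*n + u)/(u - 4)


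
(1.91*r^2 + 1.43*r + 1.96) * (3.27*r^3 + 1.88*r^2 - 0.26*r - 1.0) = 6.2457*r^5 + 8.2669*r^4 + 8.601*r^3 + 1.403*r^2 - 1.9396*r - 1.96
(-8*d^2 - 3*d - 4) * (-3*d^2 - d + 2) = 24*d^4 + 17*d^3 - d^2 - 2*d - 8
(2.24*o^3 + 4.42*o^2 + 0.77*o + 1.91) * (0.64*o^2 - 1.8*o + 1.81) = 1.4336*o^5 - 1.2032*o^4 - 3.4088*o^3 + 7.8366*o^2 - 2.0443*o + 3.4571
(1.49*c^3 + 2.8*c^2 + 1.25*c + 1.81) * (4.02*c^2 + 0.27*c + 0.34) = 5.9898*c^5 + 11.6583*c^4 + 6.2876*c^3 + 8.5657*c^2 + 0.9137*c + 0.6154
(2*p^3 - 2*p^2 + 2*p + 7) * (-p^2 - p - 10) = -2*p^5 - 20*p^3 + 11*p^2 - 27*p - 70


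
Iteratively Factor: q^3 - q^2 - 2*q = (q - 2)*(q^2 + q) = (q - 2)*(q + 1)*(q)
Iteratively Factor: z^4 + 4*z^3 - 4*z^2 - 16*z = (z + 2)*(z^3 + 2*z^2 - 8*z) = (z - 2)*(z + 2)*(z^2 + 4*z) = z*(z - 2)*(z + 2)*(z + 4)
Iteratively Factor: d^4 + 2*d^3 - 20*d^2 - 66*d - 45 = (d + 3)*(d^3 - d^2 - 17*d - 15) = (d + 1)*(d + 3)*(d^2 - 2*d - 15) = (d - 5)*(d + 1)*(d + 3)*(d + 3)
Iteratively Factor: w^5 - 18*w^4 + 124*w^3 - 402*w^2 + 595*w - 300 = (w - 5)*(w^4 - 13*w^3 + 59*w^2 - 107*w + 60) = (w - 5)*(w - 4)*(w^3 - 9*w^2 + 23*w - 15) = (w - 5)^2*(w - 4)*(w^2 - 4*w + 3) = (w - 5)^2*(w - 4)*(w - 1)*(w - 3)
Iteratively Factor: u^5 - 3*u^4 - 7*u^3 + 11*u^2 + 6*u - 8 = (u - 1)*(u^4 - 2*u^3 - 9*u^2 + 2*u + 8) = (u - 1)^2*(u^3 - u^2 - 10*u - 8) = (u - 4)*(u - 1)^2*(u^2 + 3*u + 2) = (u - 4)*(u - 1)^2*(u + 2)*(u + 1)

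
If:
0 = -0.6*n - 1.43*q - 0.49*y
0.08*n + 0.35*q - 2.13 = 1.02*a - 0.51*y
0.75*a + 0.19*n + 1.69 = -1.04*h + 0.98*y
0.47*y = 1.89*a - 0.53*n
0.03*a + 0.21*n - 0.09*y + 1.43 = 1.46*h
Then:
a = -2.05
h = 0.08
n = -6.43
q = 3.04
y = -1.01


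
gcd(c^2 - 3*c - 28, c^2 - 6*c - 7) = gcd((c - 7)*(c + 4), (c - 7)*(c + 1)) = c - 7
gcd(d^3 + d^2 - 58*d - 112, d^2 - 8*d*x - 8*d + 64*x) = d - 8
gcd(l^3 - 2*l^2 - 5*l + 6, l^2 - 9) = l - 3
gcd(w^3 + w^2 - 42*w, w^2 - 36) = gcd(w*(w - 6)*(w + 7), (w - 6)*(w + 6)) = w - 6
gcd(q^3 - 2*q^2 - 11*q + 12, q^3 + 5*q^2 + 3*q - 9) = q^2 + 2*q - 3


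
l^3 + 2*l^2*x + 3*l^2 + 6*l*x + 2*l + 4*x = (l + 1)*(l + 2)*(l + 2*x)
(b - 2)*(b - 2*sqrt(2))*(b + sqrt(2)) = b^3 - 2*b^2 - sqrt(2)*b^2 - 4*b + 2*sqrt(2)*b + 8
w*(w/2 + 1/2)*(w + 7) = w^3/2 + 4*w^2 + 7*w/2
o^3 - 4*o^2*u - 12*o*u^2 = o*(o - 6*u)*(o + 2*u)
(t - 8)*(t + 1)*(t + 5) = t^3 - 2*t^2 - 43*t - 40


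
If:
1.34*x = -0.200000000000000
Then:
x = -0.15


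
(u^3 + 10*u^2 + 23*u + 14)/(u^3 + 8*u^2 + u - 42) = (u^2 + 3*u + 2)/(u^2 + u - 6)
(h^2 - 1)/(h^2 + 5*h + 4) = (h - 1)/(h + 4)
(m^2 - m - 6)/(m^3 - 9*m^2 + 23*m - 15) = (m + 2)/(m^2 - 6*m + 5)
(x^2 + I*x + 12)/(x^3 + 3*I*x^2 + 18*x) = (x + 4*I)/(x*(x + 6*I))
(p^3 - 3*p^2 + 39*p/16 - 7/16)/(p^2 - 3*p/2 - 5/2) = (-16*p^3 + 48*p^2 - 39*p + 7)/(8*(-2*p^2 + 3*p + 5))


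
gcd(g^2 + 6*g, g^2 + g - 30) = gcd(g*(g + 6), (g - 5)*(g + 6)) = g + 6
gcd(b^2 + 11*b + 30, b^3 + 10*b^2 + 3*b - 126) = b + 6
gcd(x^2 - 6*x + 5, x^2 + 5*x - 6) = x - 1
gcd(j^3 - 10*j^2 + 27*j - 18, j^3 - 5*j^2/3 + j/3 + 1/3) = j - 1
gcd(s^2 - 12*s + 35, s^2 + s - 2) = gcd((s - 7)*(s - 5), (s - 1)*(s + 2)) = 1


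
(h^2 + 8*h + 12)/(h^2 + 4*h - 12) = (h + 2)/(h - 2)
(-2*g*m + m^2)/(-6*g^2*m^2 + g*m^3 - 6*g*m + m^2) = (2*g - m)/(6*g^2*m - g*m^2 + 6*g - m)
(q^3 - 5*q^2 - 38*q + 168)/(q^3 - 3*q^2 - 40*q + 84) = (q - 4)/(q - 2)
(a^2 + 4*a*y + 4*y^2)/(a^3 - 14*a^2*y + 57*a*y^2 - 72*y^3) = (a^2 + 4*a*y + 4*y^2)/(a^3 - 14*a^2*y + 57*a*y^2 - 72*y^3)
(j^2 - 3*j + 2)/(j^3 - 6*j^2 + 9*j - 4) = (j - 2)/(j^2 - 5*j + 4)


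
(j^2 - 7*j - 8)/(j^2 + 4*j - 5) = (j^2 - 7*j - 8)/(j^2 + 4*j - 5)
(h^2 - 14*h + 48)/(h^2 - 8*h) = (h - 6)/h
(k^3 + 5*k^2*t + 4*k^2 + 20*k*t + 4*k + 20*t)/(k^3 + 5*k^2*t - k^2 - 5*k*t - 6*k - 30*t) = (k + 2)/(k - 3)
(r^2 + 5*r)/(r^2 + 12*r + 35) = r/(r + 7)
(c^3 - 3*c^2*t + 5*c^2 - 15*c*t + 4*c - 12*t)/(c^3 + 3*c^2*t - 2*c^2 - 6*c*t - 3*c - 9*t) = (c^2 - 3*c*t + 4*c - 12*t)/(c^2 + 3*c*t - 3*c - 9*t)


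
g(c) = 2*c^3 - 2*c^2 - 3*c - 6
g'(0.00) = -3.00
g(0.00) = -6.00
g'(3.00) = 39.00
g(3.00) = 21.00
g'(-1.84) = 24.67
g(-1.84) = -19.71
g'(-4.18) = 118.55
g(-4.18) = -174.47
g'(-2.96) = 61.41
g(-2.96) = -66.51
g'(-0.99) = 6.84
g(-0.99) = -6.93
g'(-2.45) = 42.82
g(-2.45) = -40.07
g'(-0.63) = 1.90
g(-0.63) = -5.40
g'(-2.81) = 55.62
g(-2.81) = -57.74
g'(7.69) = 321.06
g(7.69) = 762.17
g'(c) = 6*c^2 - 4*c - 3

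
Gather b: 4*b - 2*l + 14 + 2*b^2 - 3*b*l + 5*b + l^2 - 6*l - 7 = 2*b^2 + b*(9 - 3*l) + l^2 - 8*l + 7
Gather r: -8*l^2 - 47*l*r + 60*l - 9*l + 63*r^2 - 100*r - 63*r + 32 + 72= -8*l^2 + 51*l + 63*r^2 + r*(-47*l - 163) + 104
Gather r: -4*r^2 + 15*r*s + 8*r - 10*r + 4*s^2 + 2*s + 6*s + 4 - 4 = -4*r^2 + r*(15*s - 2) + 4*s^2 + 8*s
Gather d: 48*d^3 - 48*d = 48*d^3 - 48*d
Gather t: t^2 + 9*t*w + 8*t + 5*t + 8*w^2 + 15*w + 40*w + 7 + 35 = t^2 + t*(9*w + 13) + 8*w^2 + 55*w + 42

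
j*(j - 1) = j^2 - j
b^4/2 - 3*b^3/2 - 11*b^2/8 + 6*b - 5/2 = (b/2 + 1)*(b - 5/2)*(b - 2)*(b - 1/2)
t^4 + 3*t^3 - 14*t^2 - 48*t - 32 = (t - 4)*(t + 1)*(t + 2)*(t + 4)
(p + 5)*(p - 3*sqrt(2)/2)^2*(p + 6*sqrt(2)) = p^4 + 3*sqrt(2)*p^3 + 5*p^3 - 63*p^2/2 + 15*sqrt(2)*p^2 - 315*p/2 + 27*sqrt(2)*p + 135*sqrt(2)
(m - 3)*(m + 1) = m^2 - 2*m - 3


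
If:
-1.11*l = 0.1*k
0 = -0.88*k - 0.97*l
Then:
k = 0.00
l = 0.00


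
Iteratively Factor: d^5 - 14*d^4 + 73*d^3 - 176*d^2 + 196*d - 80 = (d - 1)*(d^4 - 13*d^3 + 60*d^2 - 116*d + 80) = (d - 2)*(d - 1)*(d^3 - 11*d^2 + 38*d - 40) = (d - 2)^2*(d - 1)*(d^2 - 9*d + 20) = (d - 4)*(d - 2)^2*(d - 1)*(d - 5)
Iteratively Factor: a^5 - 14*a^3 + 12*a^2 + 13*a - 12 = (a + 1)*(a^4 - a^3 - 13*a^2 + 25*a - 12) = (a + 1)*(a + 4)*(a^3 - 5*a^2 + 7*a - 3) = (a - 3)*(a + 1)*(a + 4)*(a^2 - 2*a + 1) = (a - 3)*(a - 1)*(a + 1)*(a + 4)*(a - 1)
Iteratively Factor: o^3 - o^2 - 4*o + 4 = (o + 2)*(o^2 - 3*o + 2) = (o - 2)*(o + 2)*(o - 1)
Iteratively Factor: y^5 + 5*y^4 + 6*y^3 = (y)*(y^4 + 5*y^3 + 6*y^2) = y*(y + 3)*(y^3 + 2*y^2) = y^2*(y + 3)*(y^2 + 2*y) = y^2*(y + 2)*(y + 3)*(y)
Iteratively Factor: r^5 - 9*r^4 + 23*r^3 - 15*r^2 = (r - 1)*(r^4 - 8*r^3 + 15*r^2) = (r - 3)*(r - 1)*(r^3 - 5*r^2) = r*(r - 3)*(r - 1)*(r^2 - 5*r) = r^2*(r - 3)*(r - 1)*(r - 5)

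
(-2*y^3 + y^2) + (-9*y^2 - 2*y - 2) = -2*y^3 - 8*y^2 - 2*y - 2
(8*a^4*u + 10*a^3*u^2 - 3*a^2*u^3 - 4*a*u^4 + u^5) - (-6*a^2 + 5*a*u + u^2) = 8*a^4*u + 10*a^3*u^2 - 3*a^2*u^3 + 6*a^2 - 4*a*u^4 - 5*a*u + u^5 - u^2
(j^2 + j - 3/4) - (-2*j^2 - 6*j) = 3*j^2 + 7*j - 3/4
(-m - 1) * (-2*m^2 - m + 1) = 2*m^3 + 3*m^2 - 1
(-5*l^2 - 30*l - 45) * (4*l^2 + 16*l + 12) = -20*l^4 - 200*l^3 - 720*l^2 - 1080*l - 540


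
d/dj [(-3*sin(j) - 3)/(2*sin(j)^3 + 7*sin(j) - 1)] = 3*(4*sin(j)^3 + 6*sin(j)^2 + 8)*cos(j)/(2*sin(j)^3 + 7*sin(j) - 1)^2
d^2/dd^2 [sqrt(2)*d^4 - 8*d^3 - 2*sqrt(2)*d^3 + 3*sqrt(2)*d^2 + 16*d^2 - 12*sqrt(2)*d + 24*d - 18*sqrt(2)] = 12*sqrt(2)*d^2 - 48*d - 12*sqrt(2)*d + 6*sqrt(2) + 32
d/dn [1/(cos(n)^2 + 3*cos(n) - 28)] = (2*cos(n) + 3)*sin(n)/(cos(n)^2 + 3*cos(n) - 28)^2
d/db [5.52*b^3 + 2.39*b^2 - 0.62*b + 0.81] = 16.56*b^2 + 4.78*b - 0.62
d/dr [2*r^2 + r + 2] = 4*r + 1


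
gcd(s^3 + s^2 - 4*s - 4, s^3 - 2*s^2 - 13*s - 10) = s^2 + 3*s + 2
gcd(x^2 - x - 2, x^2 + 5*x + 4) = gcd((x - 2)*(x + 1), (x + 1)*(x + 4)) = x + 1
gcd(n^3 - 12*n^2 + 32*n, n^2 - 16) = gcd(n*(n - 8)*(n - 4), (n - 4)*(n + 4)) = n - 4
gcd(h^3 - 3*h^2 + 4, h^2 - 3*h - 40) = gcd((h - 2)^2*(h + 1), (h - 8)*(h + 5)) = 1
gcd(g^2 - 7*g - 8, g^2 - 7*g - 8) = g^2 - 7*g - 8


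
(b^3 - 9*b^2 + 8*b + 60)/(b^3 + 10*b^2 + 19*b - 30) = (b^3 - 9*b^2 + 8*b + 60)/(b^3 + 10*b^2 + 19*b - 30)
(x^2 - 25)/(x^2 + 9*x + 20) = (x - 5)/(x + 4)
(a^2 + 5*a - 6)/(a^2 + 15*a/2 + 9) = 2*(a - 1)/(2*a + 3)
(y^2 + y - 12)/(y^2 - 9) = (y + 4)/(y + 3)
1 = 1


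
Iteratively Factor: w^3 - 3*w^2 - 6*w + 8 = (w - 4)*(w^2 + w - 2) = (w - 4)*(w + 2)*(w - 1)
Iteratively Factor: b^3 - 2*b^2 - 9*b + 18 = (b - 2)*(b^2 - 9) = (b - 2)*(b + 3)*(b - 3)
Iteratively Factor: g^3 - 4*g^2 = (g)*(g^2 - 4*g) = g*(g - 4)*(g)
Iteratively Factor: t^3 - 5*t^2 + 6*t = (t - 3)*(t^2 - 2*t) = t*(t - 3)*(t - 2)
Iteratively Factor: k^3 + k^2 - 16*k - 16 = (k - 4)*(k^2 + 5*k + 4) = (k - 4)*(k + 4)*(k + 1)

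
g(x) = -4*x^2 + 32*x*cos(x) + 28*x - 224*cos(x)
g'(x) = -32*x*sin(x) - 8*x + 224*sin(x) + 32*cos(x) + 28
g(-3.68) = 136.20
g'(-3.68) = 205.21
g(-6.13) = -737.19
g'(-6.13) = 172.78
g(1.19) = -41.44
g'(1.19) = 202.98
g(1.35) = -9.09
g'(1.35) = 200.62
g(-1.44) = -83.84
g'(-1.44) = -224.08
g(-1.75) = -11.34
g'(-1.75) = -239.22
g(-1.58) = -51.70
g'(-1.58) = -234.20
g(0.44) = -178.38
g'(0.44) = 142.85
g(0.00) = -224.00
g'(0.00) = 60.00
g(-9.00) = -109.50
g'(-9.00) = -140.16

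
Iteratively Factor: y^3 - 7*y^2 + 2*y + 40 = (y + 2)*(y^2 - 9*y + 20) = (y - 5)*(y + 2)*(y - 4)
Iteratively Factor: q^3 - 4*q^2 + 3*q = (q - 1)*(q^2 - 3*q) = q*(q - 1)*(q - 3)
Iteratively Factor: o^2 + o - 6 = (o - 2)*(o + 3)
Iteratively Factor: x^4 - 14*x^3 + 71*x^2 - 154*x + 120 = (x - 3)*(x^3 - 11*x^2 + 38*x - 40) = (x - 3)*(x - 2)*(x^2 - 9*x + 20) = (x - 4)*(x - 3)*(x - 2)*(x - 5)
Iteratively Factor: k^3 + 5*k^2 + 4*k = (k + 4)*(k^2 + k) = k*(k + 4)*(k + 1)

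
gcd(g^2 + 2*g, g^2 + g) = g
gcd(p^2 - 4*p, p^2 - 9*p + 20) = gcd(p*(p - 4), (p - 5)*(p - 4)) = p - 4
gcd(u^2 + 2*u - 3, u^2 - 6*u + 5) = u - 1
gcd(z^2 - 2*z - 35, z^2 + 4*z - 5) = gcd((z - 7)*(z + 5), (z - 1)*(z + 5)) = z + 5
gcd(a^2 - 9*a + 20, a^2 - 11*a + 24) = 1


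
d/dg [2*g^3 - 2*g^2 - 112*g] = 6*g^2 - 4*g - 112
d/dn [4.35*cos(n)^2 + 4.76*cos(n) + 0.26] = -(8.7*cos(n) + 4.76)*sin(n)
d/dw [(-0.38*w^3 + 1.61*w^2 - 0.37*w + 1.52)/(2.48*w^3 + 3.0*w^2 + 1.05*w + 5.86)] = (-4.44089209850063e-16*w^5 - 5.1328*w^4 + 1.0372*w^3 - 15.1887*w^2 + 9.7492*w - 3.7642)/(6.1504*w^6 + 14.88*w^5 + 14.208*w^4 + 35.3656*w^3 + 36.2625*w^2 + 12.306*w + 34.3396)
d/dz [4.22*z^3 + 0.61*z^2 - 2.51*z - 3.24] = 12.66*z^2 + 1.22*z - 2.51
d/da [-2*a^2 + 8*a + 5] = 8 - 4*a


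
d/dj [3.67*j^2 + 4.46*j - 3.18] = 7.34*j + 4.46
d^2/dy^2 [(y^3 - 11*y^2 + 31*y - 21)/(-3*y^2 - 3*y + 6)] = -30/(y^3 + 6*y^2 + 12*y + 8)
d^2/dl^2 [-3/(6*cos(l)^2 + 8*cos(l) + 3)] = 12*(36*sin(l)^4 - 16*sin(l)^2 - 51*cos(l) + 9*cos(3*l) - 43)/(-6*sin(l)^2 + 8*cos(l) + 9)^3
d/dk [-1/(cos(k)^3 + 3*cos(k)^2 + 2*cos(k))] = (3*sin(k)^2 - 6*cos(k) - 5)*sin(k)/((cos(k)^2 + 3*cos(k) + 2)^2*cos(k)^2)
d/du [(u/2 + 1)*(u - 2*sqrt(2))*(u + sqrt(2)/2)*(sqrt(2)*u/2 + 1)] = sqrt(2)*u^3 - 3*u^2/4 + 3*sqrt(2)*u^2/2 - 5*sqrt(2)*u/2 - u - 5*sqrt(2)/2 - 1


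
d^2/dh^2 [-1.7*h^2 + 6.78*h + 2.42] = -3.40000000000000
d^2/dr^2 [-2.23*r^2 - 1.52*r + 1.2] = -4.46000000000000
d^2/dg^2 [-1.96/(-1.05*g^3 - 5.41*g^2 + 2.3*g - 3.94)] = (-(12.348*g + 21.2072)*(1.05*g^3 + 5.41*g^2 - 2.3*g + 3.94) + 1.96*(3.15*g^2 + 10.82*g - 2.3)*(6.3*g^2 + 21.64*g - 4.6))/(1.05*g^3 + 5.41*g^2 - 2.3*g + 3.94)^3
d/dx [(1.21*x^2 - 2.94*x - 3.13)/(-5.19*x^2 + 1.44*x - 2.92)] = (-13.5162*x^2 - 39.5558*x + 13.092)/(26.9361*x^4 - 14.9472*x^3 + 32.3832*x^2 - 8.4096*x + 8.5264)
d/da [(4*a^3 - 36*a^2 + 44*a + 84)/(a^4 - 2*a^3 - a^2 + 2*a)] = 4*(-a^4 + 20*a^3 - 91*a^2 + 126*a - 42)/(a^2*(a^4 - 6*a^3 + 13*a^2 - 12*a + 4))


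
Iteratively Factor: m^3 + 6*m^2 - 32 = (m - 2)*(m^2 + 8*m + 16) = (m - 2)*(m + 4)*(m + 4)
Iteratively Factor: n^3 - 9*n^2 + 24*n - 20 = (n - 2)*(n^2 - 7*n + 10) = (n - 5)*(n - 2)*(n - 2)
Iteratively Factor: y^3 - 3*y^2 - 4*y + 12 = (y - 2)*(y^2 - y - 6) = (y - 3)*(y - 2)*(y + 2)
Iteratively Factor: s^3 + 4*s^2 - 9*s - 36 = (s - 3)*(s^2 + 7*s + 12) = (s - 3)*(s + 3)*(s + 4)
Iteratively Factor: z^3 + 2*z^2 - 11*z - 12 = (z + 4)*(z^2 - 2*z - 3) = (z + 1)*(z + 4)*(z - 3)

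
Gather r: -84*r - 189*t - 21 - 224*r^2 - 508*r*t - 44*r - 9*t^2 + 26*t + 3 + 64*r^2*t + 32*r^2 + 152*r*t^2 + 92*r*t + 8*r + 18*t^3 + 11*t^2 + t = r^2*(64*t - 192) + r*(152*t^2 - 416*t - 120) + 18*t^3 + 2*t^2 - 162*t - 18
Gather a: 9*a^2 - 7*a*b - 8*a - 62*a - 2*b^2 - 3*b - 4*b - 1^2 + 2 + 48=9*a^2 + a*(-7*b - 70) - 2*b^2 - 7*b + 49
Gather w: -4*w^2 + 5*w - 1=-4*w^2 + 5*w - 1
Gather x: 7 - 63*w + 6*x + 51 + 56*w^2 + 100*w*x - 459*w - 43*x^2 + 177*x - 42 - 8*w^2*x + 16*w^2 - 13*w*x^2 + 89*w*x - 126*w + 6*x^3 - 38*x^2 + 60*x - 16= 72*w^2 - 648*w + 6*x^3 + x^2*(-13*w - 81) + x*(-8*w^2 + 189*w + 243)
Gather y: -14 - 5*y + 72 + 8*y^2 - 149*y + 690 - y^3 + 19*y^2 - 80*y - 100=-y^3 + 27*y^2 - 234*y + 648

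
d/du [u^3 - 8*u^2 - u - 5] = 3*u^2 - 16*u - 1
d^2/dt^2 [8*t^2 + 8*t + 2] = 16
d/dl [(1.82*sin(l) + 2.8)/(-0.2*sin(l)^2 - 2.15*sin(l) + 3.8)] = (0.364*sin(l)^2 + 1.12*sin(l) + 12.936)*cos(l)/(0.04*sin(l)^4 + 0.86*sin(l)^3 + 3.1025*sin(l)^2 - 16.34*sin(l) + 14.44)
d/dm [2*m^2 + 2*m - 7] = 4*m + 2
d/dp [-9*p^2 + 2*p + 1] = 2 - 18*p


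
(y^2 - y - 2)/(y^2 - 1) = (y - 2)/(y - 1)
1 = 1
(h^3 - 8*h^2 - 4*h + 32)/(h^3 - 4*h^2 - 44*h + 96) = (h + 2)/(h + 6)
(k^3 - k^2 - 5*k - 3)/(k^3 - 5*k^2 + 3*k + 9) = (k + 1)/(k - 3)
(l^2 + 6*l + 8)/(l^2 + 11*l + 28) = (l + 2)/(l + 7)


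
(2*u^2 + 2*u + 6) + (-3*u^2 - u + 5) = -u^2 + u + 11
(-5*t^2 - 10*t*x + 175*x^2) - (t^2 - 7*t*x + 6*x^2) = -6*t^2 - 3*t*x + 169*x^2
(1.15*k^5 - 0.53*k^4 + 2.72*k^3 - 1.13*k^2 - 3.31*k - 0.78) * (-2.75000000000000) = -3.1625*k^5 + 1.4575*k^4 - 7.48*k^3 + 3.1075*k^2 + 9.1025*k + 2.145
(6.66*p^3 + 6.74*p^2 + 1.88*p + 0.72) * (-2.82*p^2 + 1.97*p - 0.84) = -18.7812*p^5 - 5.8866*p^4 + 2.3818*p^3 - 3.9884*p^2 - 0.1608*p - 0.6048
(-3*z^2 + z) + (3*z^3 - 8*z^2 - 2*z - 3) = 3*z^3 - 11*z^2 - z - 3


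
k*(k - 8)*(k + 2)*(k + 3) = k^4 - 3*k^3 - 34*k^2 - 48*k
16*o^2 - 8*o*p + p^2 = (-4*o + p)^2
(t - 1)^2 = t^2 - 2*t + 1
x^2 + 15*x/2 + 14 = (x + 7/2)*(x + 4)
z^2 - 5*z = z*(z - 5)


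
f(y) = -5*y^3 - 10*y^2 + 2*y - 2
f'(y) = -15*y^2 - 20*y + 2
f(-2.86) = 27.45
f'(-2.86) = -63.49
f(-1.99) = -6.18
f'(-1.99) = -17.60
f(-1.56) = -10.47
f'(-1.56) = -3.30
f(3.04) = -228.81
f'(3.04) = -197.42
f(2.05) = -83.00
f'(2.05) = -102.04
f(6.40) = -1709.52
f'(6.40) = -740.40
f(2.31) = -112.37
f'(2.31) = -124.24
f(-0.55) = -5.29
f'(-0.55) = 8.46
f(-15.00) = 14593.00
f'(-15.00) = -3073.00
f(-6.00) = 706.00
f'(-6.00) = -418.00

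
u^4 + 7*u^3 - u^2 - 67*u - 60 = (u - 3)*(u + 1)*(u + 4)*(u + 5)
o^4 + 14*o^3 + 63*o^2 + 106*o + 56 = (o + 1)*(o + 2)*(o + 4)*(o + 7)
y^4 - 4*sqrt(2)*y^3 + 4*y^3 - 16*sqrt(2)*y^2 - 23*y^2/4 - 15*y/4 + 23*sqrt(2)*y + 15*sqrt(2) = (y - 3/2)*(y + 1/2)*(y + 5)*(y - 4*sqrt(2))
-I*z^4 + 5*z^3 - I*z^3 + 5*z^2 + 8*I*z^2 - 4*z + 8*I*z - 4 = (z + 1)*(z + 2*I)^2*(-I*z + 1)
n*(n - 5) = n^2 - 5*n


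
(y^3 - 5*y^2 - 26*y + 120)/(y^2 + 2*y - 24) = (y^2 - y - 30)/(y + 6)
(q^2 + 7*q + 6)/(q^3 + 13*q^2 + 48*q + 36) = 1/(q + 6)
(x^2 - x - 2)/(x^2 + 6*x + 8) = (x^2 - x - 2)/(x^2 + 6*x + 8)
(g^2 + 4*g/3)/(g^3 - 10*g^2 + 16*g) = (g + 4/3)/(g^2 - 10*g + 16)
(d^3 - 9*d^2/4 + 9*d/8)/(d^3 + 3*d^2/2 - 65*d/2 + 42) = d*(4*d - 3)/(4*(d^2 + 3*d - 28))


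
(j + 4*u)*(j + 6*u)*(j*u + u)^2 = j^4*u^2 + 10*j^3*u^3 + 2*j^3*u^2 + 24*j^2*u^4 + 20*j^2*u^3 + j^2*u^2 + 48*j*u^4 + 10*j*u^3 + 24*u^4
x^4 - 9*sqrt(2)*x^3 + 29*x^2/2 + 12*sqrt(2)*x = x*(x - 8*sqrt(2))*(x - 3*sqrt(2)/2)*(x + sqrt(2)/2)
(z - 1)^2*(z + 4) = z^3 + 2*z^2 - 7*z + 4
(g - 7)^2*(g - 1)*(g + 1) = g^4 - 14*g^3 + 48*g^2 + 14*g - 49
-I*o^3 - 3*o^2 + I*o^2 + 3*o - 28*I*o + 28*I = (o - 7*I)*(o + 4*I)*(-I*o + I)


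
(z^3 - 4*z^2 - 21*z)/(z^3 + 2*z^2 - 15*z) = (z^2 - 4*z - 21)/(z^2 + 2*z - 15)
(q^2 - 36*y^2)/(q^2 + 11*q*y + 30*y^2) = (q - 6*y)/(q + 5*y)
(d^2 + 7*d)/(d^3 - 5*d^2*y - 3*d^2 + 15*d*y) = (d + 7)/(d^2 - 5*d*y - 3*d + 15*y)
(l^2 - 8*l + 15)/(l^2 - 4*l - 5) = (l - 3)/(l + 1)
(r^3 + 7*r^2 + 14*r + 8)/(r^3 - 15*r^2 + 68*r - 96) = (r^3 + 7*r^2 + 14*r + 8)/(r^3 - 15*r^2 + 68*r - 96)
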